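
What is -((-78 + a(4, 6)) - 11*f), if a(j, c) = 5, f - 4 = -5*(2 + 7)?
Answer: -378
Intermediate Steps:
f = -41 (f = 4 - 5*(2 + 7) = 4 - 5*9 = 4 - 45 = -41)
-((-78 + a(4, 6)) - 11*f) = -((-78 + 5) - 11*(-41)) = -(-73 + 451) = -1*378 = -378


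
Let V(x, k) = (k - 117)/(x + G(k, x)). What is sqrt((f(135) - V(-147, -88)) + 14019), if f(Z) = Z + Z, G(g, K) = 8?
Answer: sqrt(276049274)/139 ≈ 119.53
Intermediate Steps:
f(Z) = 2*Z
V(x, k) = (-117 + k)/(8 + x) (V(x, k) = (k - 117)/(x + 8) = (-117 + k)/(8 + x))
sqrt((f(135) - V(-147, -88)) + 14019) = sqrt((2*135 - (-117 - 88)/(8 - 147)) + 14019) = sqrt((270 - (-205)/(-139)) + 14019) = sqrt((270 - (-1)*(-205)/139) + 14019) = sqrt((270 - 1*205/139) + 14019) = sqrt((270 - 205/139) + 14019) = sqrt(37325/139 + 14019) = sqrt(1985966/139) = sqrt(276049274)/139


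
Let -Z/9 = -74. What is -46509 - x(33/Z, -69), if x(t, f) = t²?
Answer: -2292149677/49284 ≈ -46509.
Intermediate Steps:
Z = 666 (Z = -9*(-74) = 666)
-46509 - x(33/Z, -69) = -46509 - (33/666)² = -46509 - (33*(1/666))² = -46509 - (11/222)² = -46509 - 1*121/49284 = -46509 - 121/49284 = -2292149677/49284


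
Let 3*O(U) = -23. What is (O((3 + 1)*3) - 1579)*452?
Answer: -2151520/3 ≈ -7.1717e+5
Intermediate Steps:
O(U) = -23/3 (O(U) = (⅓)*(-23) = -23/3)
(O((3 + 1)*3) - 1579)*452 = (-23/3 - 1579)*452 = -4760/3*452 = -2151520/3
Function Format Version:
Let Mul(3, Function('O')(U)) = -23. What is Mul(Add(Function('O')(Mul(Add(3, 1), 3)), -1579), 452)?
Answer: Rational(-2151520, 3) ≈ -7.1717e+5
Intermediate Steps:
Function('O')(U) = Rational(-23, 3) (Function('O')(U) = Mul(Rational(1, 3), -23) = Rational(-23, 3))
Mul(Add(Function('O')(Mul(Add(3, 1), 3)), -1579), 452) = Mul(Add(Rational(-23, 3), -1579), 452) = Mul(Rational(-4760, 3), 452) = Rational(-2151520, 3)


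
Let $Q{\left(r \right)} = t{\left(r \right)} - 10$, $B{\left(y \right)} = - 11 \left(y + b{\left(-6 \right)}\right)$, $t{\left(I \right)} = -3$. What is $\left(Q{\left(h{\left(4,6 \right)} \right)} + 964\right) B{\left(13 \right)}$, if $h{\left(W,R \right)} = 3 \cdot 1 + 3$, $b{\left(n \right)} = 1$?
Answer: $-146454$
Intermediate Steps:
$h{\left(W,R \right)} = 6$ ($h{\left(W,R \right)} = 3 + 3 = 6$)
$B{\left(y \right)} = -11 - 11 y$ ($B{\left(y \right)} = - 11 \left(y + 1\right) = - 11 \left(1 + y\right) = -11 - 11 y$)
$Q{\left(r \right)} = -13$ ($Q{\left(r \right)} = -3 - 10 = -13$)
$\left(Q{\left(h{\left(4,6 \right)} \right)} + 964\right) B{\left(13 \right)} = \left(-13 + 964\right) \left(-11 - 143\right) = 951 \left(-11 - 143\right) = 951 \left(-154\right) = -146454$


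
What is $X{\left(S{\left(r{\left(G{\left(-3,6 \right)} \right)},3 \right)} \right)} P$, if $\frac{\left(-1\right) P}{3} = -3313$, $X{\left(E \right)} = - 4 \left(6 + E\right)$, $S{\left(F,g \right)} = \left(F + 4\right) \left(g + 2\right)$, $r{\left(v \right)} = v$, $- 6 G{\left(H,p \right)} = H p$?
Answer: $-1629996$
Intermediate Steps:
$G{\left(H,p \right)} = - \frac{H p}{6}$
$S{\left(F,g \right)} = \left(2 + g\right) \left(4 + F\right)$ ($S{\left(F,g \right)} = \left(4 + F\right) \left(2 + g\right) = \left(2 + g\right) \left(4 + F\right)$)
$X{\left(E \right)} = -24 - 4 E$
$P = 9939$ ($P = \left(-3\right) \left(-3313\right) = 9939$)
$X{\left(S{\left(r{\left(G{\left(-3,6 \right)} \right)},3 \right)} \right)} P = \left(-24 - 4 \left(8 + 2 \left(\left(- \frac{1}{6}\right) \left(-3\right) 6\right) + 4 \cdot 3 + \left(- \frac{1}{6}\right) \left(-3\right) 6 \cdot 3\right)\right) 9939 = \left(-24 - 4 \left(8 + 2 \cdot 3 + 12 + 3 \cdot 3\right)\right) 9939 = \left(-24 - 4 \left(8 + 6 + 12 + 9\right)\right) 9939 = \left(-24 - 140\right) 9939 = \left(-164\right) 9939 = -1629996$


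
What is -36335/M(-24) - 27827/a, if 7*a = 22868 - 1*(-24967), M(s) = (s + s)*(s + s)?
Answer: -26998501/1360640 ≈ -19.842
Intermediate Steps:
M(s) = 4*s² (M(s) = (2*s)*(2*s) = 4*s²)
a = 47835/7 (a = (22868 - 1*(-24967))/7 = (22868 + 24967)/7 = (⅐)*47835 = 47835/7 ≈ 6833.6)
-36335/M(-24) - 27827/a = -36335/(4*(-24)²) - 27827/47835/7 = -36335/(4*576) - 27827*7/47835 = -36335/2304 - 194789/47835 = -26998501/1360640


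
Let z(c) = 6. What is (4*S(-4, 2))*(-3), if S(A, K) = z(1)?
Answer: -72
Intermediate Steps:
S(A, K) = 6
(4*S(-4, 2))*(-3) = (4*6)*(-3) = 24*(-3) = -72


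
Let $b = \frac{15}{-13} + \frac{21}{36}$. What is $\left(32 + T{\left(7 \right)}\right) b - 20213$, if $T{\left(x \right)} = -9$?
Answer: $- \frac{3155275}{156} \approx -20226.0$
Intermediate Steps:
$b = - \frac{89}{156}$ ($b = 15 \left(- \frac{1}{13}\right) + 21 \cdot \frac{1}{36} = - \frac{15}{13} + \frac{7}{12} = - \frac{89}{156} \approx -0.57051$)
$\left(32 + T{\left(7 \right)}\right) b - 20213 = \left(32 - 9\right) \left(- \frac{89}{156}\right) - 20213 = 23 \left(- \frac{89}{156}\right) - 20213 = - \frac{2047}{156} - 20213 = - \frac{3155275}{156}$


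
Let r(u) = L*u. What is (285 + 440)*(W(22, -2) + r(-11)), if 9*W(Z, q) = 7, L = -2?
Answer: 148625/9 ≈ 16514.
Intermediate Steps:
r(u) = -2*u
W(Z, q) = 7/9 (W(Z, q) = (1/9)*7 = 7/9)
(285 + 440)*(W(22, -2) + r(-11)) = (285 + 440)*(7/9 - 2*(-11)) = 725*(7/9 + 22) = 725*(205/9) = 148625/9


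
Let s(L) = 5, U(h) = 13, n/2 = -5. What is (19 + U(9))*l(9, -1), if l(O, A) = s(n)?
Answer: 160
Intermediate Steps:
n = -10 (n = 2*(-5) = -10)
l(O, A) = 5
(19 + U(9))*l(9, -1) = (19 + 13)*5 = 32*5 = 160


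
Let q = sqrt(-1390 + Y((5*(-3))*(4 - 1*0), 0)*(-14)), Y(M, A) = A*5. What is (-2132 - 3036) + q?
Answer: -5168 + I*sqrt(1390) ≈ -5168.0 + 37.283*I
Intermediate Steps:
Y(M, A) = 5*A
q = I*sqrt(1390) (q = sqrt(-1390 + (5*0)*(-14)) = sqrt(-1390 + 0*(-14)) = sqrt(-1390 + 0) = sqrt(-1390) = I*sqrt(1390) ≈ 37.283*I)
(-2132 - 3036) + q = (-2132 - 3036) + I*sqrt(1390) = -5168 + I*sqrt(1390)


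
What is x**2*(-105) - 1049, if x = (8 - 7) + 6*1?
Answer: -6194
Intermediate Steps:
x = 7 (x = 1 + 6 = 7)
x**2*(-105) - 1049 = 7**2*(-105) - 1049 = 49*(-105) - 1049 = -5145 - 1049 = -6194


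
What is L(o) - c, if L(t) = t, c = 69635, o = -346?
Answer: -69981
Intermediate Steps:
L(o) - c = -346 - 1*69635 = -346 - 69635 = -69981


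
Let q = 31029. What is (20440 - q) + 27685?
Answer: 17096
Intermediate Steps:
(20440 - q) + 27685 = (20440 - 1*31029) + 27685 = (20440 - 31029) + 27685 = -10589 + 27685 = 17096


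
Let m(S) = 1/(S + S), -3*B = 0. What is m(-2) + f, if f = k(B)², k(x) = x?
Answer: -¼ ≈ -0.25000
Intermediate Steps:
B = 0 (B = -⅓*0 = 0)
m(S) = 1/(2*S)
f = 0 (f = 0² = 0)
m(-2) + f = (½)/(-2) + 0 = (½)*(-½) + 0 = -¼ + 0 = -¼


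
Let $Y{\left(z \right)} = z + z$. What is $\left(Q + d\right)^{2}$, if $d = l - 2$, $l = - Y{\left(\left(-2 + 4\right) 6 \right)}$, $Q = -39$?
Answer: $4225$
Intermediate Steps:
$Y{\left(z \right)} = 2 z$
$l = -24$ ($l = - 2 \left(-2 + 4\right) 6 = - 2 \cdot 2 \cdot 6 = - 2 \cdot 12 = \left(-1\right) 24 = -24$)
$d = -26$ ($d = -24 - 2 = -26$)
$\left(Q + d\right)^{2} = \left(-39 - 26\right)^{2} = \left(-65\right)^{2} = 4225$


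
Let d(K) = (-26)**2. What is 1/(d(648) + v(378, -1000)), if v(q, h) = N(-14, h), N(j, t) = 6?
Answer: 1/682 ≈ 0.0014663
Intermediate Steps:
v(q, h) = 6
d(K) = 676
1/(d(648) + v(378, -1000)) = 1/(676 + 6) = 1/682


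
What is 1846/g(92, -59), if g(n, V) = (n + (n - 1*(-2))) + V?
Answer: 1846/127 ≈ 14.535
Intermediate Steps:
g(n, V) = 2 + V + 2*n (g(n, V) = (n + (n + 2)) + V = (n + (2 + n)) + V = (2 + 2*n) + V = 2 + V + 2*n)
1846/g(92, -59) = 1846/(2 - 59 + 2*92) = 1846/(2 - 59 + 184) = 1846/127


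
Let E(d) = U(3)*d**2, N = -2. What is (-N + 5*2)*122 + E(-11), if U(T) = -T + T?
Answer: 1464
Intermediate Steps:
U(T) = 0
E(d) = 0 (E(d) = 0*d**2 = 0)
(-N + 5*2)*122 + E(-11) = (-1*(-2) + 5*2)*122 + 0 = (2 + 10)*122 + 0 = 12*122 + 0 = 1464 + 0 = 1464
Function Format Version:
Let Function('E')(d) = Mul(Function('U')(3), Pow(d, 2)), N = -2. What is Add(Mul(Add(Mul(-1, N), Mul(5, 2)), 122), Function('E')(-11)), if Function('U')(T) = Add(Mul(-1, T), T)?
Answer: 1464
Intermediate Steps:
Function('U')(T) = 0
Function('E')(d) = 0 (Function('E')(d) = Mul(0, Pow(d, 2)) = 0)
Add(Mul(Add(Mul(-1, N), Mul(5, 2)), 122), Function('E')(-11)) = Add(Mul(Add(Mul(-1, -2), Mul(5, 2)), 122), 0) = Add(Mul(Add(2, 10), 122), 0) = Add(Mul(12, 122), 0) = Add(1464, 0) = 1464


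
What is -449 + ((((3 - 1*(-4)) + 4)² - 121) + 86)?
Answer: -363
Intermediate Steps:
-449 + ((((3 - 1*(-4)) + 4)² - 121) + 86) = -449 + ((((3 + 4) + 4)² - 121) + 86) = -449 + (((7 + 4)² - 121) + 86) = -449 + ((11² - 121) + 86) = -449 + ((121 - 121) + 86) = -449 + (0 + 86) = -449 + 86 = -363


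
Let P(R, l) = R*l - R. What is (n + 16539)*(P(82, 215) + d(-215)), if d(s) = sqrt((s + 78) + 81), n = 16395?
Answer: 577925832 + 65868*I*sqrt(14) ≈ 5.7793e+8 + 2.4646e+5*I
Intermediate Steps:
P(R, l) = -R + R*l
d(s) = sqrt(159 + s) (d(s) = sqrt((78 + s) + 81) = sqrt(159 + s))
(n + 16539)*(P(82, 215) + d(-215)) = (16395 + 16539)*(82*(-1 + 215) + sqrt(159 - 215)) = 32934*(82*214 + sqrt(-56)) = 32934*(17548 + 2*I*sqrt(14)) = 577925832 + 65868*I*sqrt(14)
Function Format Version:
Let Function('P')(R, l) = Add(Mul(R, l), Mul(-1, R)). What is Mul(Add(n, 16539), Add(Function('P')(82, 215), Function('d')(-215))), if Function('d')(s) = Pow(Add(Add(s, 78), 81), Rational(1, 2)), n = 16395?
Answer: Add(577925832, Mul(65868, I, Pow(14, Rational(1, 2)))) ≈ Add(5.7793e+8, Mul(2.4646e+5, I))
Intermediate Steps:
Function('P')(R, l) = Add(Mul(-1, R), Mul(R, l))
Function('d')(s) = Pow(Add(159, s), Rational(1, 2)) (Function('d')(s) = Pow(Add(Add(78, s), 81), Rational(1, 2)) = Pow(Add(159, s), Rational(1, 2)))
Mul(Add(n, 16539), Add(Function('P')(82, 215), Function('d')(-215))) = Mul(Add(16395, 16539), Add(Mul(82, Add(-1, 215)), Pow(Add(159, -215), Rational(1, 2)))) = Mul(32934, Add(Mul(82, 214), Pow(-56, Rational(1, 2)))) = Mul(32934, Add(17548, Mul(2, I, Pow(14, Rational(1, 2))))) = Add(577925832, Mul(65868, I, Pow(14, Rational(1, 2))))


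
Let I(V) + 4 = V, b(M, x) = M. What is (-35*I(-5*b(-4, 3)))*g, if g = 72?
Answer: -40320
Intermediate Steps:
I(V) = -4 + V
(-35*I(-5*b(-4, 3)))*g = -35*(-4 - 5*(-4))*72 = -35*(-4 + 20)*72 = -35*16*72 = -560*72 = -40320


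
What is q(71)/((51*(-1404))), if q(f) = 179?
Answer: -179/71604 ≈ -0.0024999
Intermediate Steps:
q(71)/((51*(-1404))) = 179/((51*(-1404))) = 179/(-71604) = 179*(-1/71604) = -179/71604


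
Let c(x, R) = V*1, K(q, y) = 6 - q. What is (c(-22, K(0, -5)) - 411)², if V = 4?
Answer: 165649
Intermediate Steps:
c(x, R) = 4 (c(x, R) = 4*1 = 4)
(c(-22, K(0, -5)) - 411)² = (4 - 411)² = (-407)² = 165649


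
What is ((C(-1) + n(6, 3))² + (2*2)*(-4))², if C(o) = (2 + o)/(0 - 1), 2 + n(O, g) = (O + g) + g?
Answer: 4225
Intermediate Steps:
n(O, g) = -2 + O + 2*g (n(O, g) = -2 + ((O + g) + g) = -2 + (O + 2*g) = -2 + O + 2*g)
C(o) = -2 - o (C(o) = (2 + o)/(-1) = (2 + o)*(-1) = -2 - o)
((C(-1) + n(6, 3))² + (2*2)*(-4))² = (((-2 - 1*(-1)) + (-2 + 6 + 2*3))² + (2*2)*(-4))² = (((-2 + 1) + (-2 + 6 + 6))² + 4*(-4))² = ((-1 + 10)² - 16)² = (9² - 16)² = (81 - 16)² = 65² = 4225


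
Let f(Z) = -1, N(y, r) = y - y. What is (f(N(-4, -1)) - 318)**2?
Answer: 101761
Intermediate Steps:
N(y, r) = 0
(f(N(-4, -1)) - 318)**2 = (-1 - 318)**2 = (-319)**2 = 101761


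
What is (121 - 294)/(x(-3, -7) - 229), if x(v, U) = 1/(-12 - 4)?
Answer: 2768/3665 ≈ 0.75525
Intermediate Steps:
x(v, U) = -1/16 (x(v, U) = 1/(-16) = -1/16)
(121 - 294)/(x(-3, -7) - 229) = (121 - 294)/(-1/16 - 229) = -173/(-3665/16) = -173*(-16/3665) = 2768/3665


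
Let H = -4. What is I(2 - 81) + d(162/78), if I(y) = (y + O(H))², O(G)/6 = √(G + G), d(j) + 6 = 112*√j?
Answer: 5947 + 336*√39/13 - 1896*I*√2 ≈ 6108.4 - 2681.3*I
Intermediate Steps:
d(j) = -6 + 112*√j
O(G) = 6*√2*√G (O(G) = 6*√(G + G) = 6*√(2*G) = 6*(√2*√G) = 6*√2*√G)
I(y) = (y + 12*I*√2)² (I(y) = (y + 6*√2*√(-4))² = (y + 6*√2*(2*I))² = (y + 12*I*√2)²)
I(2 - 81) + d(162/78) = ((2 - 81) + 12*I*√2)² + (-6 + 112*√(162/78)) = (-79 + 12*I*√2)² + (-6 + 112*√(162*(1/78))) = (-79 + 12*I*√2)² + (-6 + 112*√(27/13)) = (-79 + 12*I*√2)² + (-6 + 112*(3*√39/13)) = (-79 + 12*I*√2)² + (-6 + 336*√39/13) = -6 + (-79 + 12*I*√2)² + 336*√39/13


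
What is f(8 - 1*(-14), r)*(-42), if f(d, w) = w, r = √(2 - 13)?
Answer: -42*I*√11 ≈ -139.3*I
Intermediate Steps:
r = I*√11 (r = √(-11) = I*√11 ≈ 3.3166*I)
f(8 - 1*(-14), r)*(-42) = (I*√11)*(-42) = -42*I*√11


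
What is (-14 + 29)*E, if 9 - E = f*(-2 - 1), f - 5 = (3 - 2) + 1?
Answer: 450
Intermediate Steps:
f = 7 (f = 5 + ((3 - 2) + 1) = 5 + (1 + 1) = 5 + 2 = 7)
E = 30 (E = 9 - 7*(-2 - 1) = 9 - 7*(-3) = 9 - 1*(-21) = 9 + 21 = 30)
(-14 + 29)*E = (-14 + 29)*30 = 15*30 = 450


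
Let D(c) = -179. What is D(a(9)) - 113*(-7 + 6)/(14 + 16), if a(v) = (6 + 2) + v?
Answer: -5257/30 ≈ -175.23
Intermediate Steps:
a(v) = 8 + v
D(a(9)) - 113*(-7 + 6)/(14 + 16) = -179 - 113*(-7 + 6)/(14 + 16) = -179 - (-113)/30 = -179 - 113*(-1/30) = -179 + 113/30 = -5257/30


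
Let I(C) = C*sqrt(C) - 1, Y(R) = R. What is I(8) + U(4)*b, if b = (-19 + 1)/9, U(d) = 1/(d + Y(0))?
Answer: -3/2 + 16*sqrt(2) ≈ 21.127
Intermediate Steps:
U(d) = 1/d (U(d) = 1/(d + 0) = 1/d)
I(C) = -1 + C**(3/2) (I(C) = C**(3/2) - 1 = -1 + C**(3/2))
b = -2 (b = -18*1/9 = -2)
I(8) + U(4)*b = (-1 + 8**(3/2)) - 2/4 = (-1 + 16*sqrt(2)) + (1/4)*(-2) = (-1 + 16*sqrt(2)) - 1/2 = -3/2 + 16*sqrt(2)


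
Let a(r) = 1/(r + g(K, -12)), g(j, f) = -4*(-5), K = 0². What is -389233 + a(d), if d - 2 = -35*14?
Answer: -182161045/468 ≈ -3.8923e+5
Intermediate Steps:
d = -488 (d = 2 - 35*14 = 2 - 490 = -488)
K = 0
g(j, f) = 20
a(r) = 1/(20 + r) (a(r) = 1/(r + 20) = 1/(20 + r))
-389233 + a(d) = -389233 + 1/(20 - 488) = -389233 + 1/(-468) = -389233 - 1/468 = -182161045/468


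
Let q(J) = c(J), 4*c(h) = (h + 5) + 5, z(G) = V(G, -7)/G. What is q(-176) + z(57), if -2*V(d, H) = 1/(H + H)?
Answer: -66233/1596 ≈ -41.499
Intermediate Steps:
V(d, H) = -1/(4*H) (V(d, H) = -1/(2*(H + H)) = -1/(2*H)/2 = -1/(4*H))
z(G) = 1/(28*G) (z(G) = (-¼/(-7))/G = (-¼*(-⅐))/G = 1/(28*G))
c(h) = 5/2 + h/4 (c(h) = ((h + 5) + 5)/4 = ((5 + h) + 5)/4 = (10 + h)/4 = 5/2 + h/4)
q(J) = 5/2 + J/4
q(-176) + z(57) = (5/2 + (¼)*(-176)) + (1/28)/57 = (5/2 - 44) + (1/28)*(1/57) = -83/2 + 1/1596 = -66233/1596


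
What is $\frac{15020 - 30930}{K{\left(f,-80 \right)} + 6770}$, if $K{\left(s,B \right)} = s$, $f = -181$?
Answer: $- \frac{15910}{6589} \approx -2.4146$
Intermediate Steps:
$\frac{15020 - 30930}{K{\left(f,-80 \right)} + 6770} = \frac{15020 - 30930}{-181 + 6770} = - \frac{15910}{6589}$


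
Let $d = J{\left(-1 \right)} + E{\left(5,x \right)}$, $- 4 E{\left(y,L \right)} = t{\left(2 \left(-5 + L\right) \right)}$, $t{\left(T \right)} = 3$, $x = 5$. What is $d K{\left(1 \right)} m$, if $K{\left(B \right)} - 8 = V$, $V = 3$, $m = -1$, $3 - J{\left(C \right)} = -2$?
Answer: $- \frac{187}{4} \approx -46.75$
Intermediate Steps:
$J{\left(C \right)} = 5$ ($J{\left(C \right)} = 3 - -2 = 3 + 2 = 5$)
$E{\left(y,L \right)} = - \frac{3}{4}$ ($E{\left(y,L \right)} = \left(- \frac{1}{4}\right) 3 = - \frac{3}{4}$)
$K{\left(B \right)} = 11$ ($K{\left(B \right)} = 8 + 3 = 11$)
$d = \frac{17}{4}$ ($d = 5 - \frac{3}{4} = \frac{17}{4} \approx 4.25$)
$d K{\left(1 \right)} m = \frac{17}{4} \cdot 11 \left(-1\right) = \frac{187}{4} \left(-1\right) = - \frac{187}{4}$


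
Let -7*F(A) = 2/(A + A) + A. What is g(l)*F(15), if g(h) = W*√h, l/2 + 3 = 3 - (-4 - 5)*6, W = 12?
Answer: -5424*√3/35 ≈ -268.42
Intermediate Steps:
l = 108 (l = -6 + 2*(3 - (-4 - 5)*6) = -6 + 2*(3 - (-9)*6) = -6 + 2*(3 - 1*(-54)) = -6 + 2*(3 + 54) = -6 + 2*57 = -6 + 114 = 108)
F(A) = -A/7 - 1/(7*A) (F(A) = -(2/(A + A) + A)/7 = -(2/(2*A) + A)/7 = -((1/(2*A))*2 + A)/7 = -(1/A + A)/7 = -(A + 1/A)/7 = -A/7 - 1/(7*A))
g(h) = 12*√h
g(l)*F(15) = (12*√108)*((⅐)*(-1 - 1*15²)/15) = (12*(6*√3))*((⅐)*(1/15)*(-1 - 1*225)) = (72*√3)*((⅐)*(1/15)*(-1 - 225)) = (72*√3)*((⅐)*(1/15)*(-226)) = (72*√3)*(-226/105) = -5424*√3/35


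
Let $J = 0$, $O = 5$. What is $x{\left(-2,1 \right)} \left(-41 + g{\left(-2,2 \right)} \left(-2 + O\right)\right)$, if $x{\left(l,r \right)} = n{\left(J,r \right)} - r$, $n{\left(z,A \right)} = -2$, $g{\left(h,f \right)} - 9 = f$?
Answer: $24$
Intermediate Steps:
$g{\left(h,f \right)} = 9 + f$
$x{\left(l,r \right)} = -2 - r$
$x{\left(-2,1 \right)} \left(-41 + g{\left(-2,2 \right)} \left(-2 + O\right)\right) = \left(-2 - 1\right) \left(-41 + \left(9 + 2\right) \left(-2 + 5\right)\right) = \left(-2 - 1\right) \left(-41 + 11 \cdot 3\right) = - 3 \left(-41 + 33\right) = \left(-3\right) \left(-8\right) = 24$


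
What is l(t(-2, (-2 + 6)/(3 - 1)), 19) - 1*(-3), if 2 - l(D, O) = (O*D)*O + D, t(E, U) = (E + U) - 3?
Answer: 1091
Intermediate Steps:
t(E, U) = -3 + E + U
l(D, O) = 2 - D - D*O**2 (l(D, O) = 2 - ((O*D)*O + D) = 2 - ((D*O)*O + D) = 2 - (D*O**2 + D) = 2 - (D + D*O**2) = 2 + (-D - D*O**2) = 2 - D - D*O**2)
l(t(-2, (-2 + 6)/(3 - 1)), 19) - 1*(-3) = (2 - (-3 - 2 + (-2 + 6)/(3 - 1)) - 1*(-3 - 2 + (-2 + 6)/(3 - 1))*19**2) - 1*(-3) = (2 - (-3 - 2 + 4/2) - 1*(-3 - 2 + 4/2)*361) + 3 = (2 - (-3 - 2 + 4*(1/2)) - 1*(-3 - 2 + 4*(1/2))*361) + 3 = (2 - (-3 - 2 + 2) - 1*(-3 - 2 + 2)*361) + 3 = (2 - 1*(-3) - 1*(-3)*361) + 3 = (2 + 3 + 1083) + 3 = 1088 + 3 = 1091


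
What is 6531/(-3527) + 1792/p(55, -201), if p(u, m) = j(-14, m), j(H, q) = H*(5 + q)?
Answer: -207155/172823 ≈ -1.1987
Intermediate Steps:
p(u, m) = -70 - 14*m (p(u, m) = -14*(5 + m) = -70 - 14*m)
6531/(-3527) + 1792/p(55, -201) = 6531/(-3527) + 1792/(-70 - 14*(-201)) = 6531*(-1/3527) + 1792/(-70 + 2814) = -6531/3527 + 1792/2744 = -6531/3527 + 1792*(1/2744) = -6531/3527 + 32/49 = -207155/172823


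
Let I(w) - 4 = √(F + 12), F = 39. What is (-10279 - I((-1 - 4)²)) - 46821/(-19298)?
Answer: -198394513/19298 - √51 ≈ -10288.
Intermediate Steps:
I(w) = 4 + √51 (I(w) = 4 + √(39 + 12) = 4 + √51)
(-10279 - I((-1 - 4)²)) - 46821/(-19298) = (-10279 - (4 + √51)) - 46821/(-19298) = (-10279 + (-4 - √51)) - 46821*(-1)/19298 = (-10283 - √51) - 1*(-46821/19298) = (-10283 - √51) + 46821/19298 = -198394513/19298 - √51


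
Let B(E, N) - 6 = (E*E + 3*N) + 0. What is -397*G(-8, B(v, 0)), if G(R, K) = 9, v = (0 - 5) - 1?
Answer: -3573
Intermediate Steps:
v = -6 (v = -5 - 1 = -6)
B(E, N) = 6 + E² + 3*N (B(E, N) = 6 + ((E*E + 3*N) + 0) = 6 + ((E² + 3*N) + 0) = 6 + (E² + 3*N) = 6 + E² + 3*N)
-397*G(-8, B(v, 0)) = -397*9 = -3573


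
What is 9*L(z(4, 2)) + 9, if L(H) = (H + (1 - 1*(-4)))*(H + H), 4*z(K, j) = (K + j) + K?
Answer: 693/2 ≈ 346.50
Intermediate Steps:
z(K, j) = K/2 + j/4 (z(K, j) = ((K + j) + K)/4 = (j + 2*K)/4 = K/2 + j/4)
L(H) = 2*H*(5 + H) (L(H) = (H + (1 + 4))*(2*H) = (H + 5)*(2*H) = (5 + H)*(2*H) = 2*H*(5 + H))
9*L(z(4, 2)) + 9 = 9*(2*((½)*4 + (¼)*2)*(5 + ((½)*4 + (¼)*2))) + 9 = 9*(2*(2 + ½)*(5 + (2 + ½))) + 9 = 9*(2*(5/2)*(5 + 5/2)) + 9 = 9*(2*(5/2)*(15/2)) + 9 = 9*(75/2) + 9 = 675/2 + 9 = 693/2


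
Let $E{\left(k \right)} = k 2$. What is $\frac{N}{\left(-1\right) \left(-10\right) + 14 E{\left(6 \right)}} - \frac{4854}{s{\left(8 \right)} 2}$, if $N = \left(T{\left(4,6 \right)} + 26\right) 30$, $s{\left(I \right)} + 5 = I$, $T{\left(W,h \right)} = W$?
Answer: $- \frac{71551}{89} \approx -803.94$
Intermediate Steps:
$E{\left(k \right)} = 2 k$
$s{\left(I \right)} = -5 + I$
$N = 900$ ($N = \left(4 + 26\right) 30 = 30 \cdot 30 = 900$)
$\frac{N}{\left(-1\right) \left(-10\right) + 14 E{\left(6 \right)}} - \frac{4854}{s{\left(8 \right)} 2} = \frac{900}{\left(-1\right) \left(-10\right) + 14 \cdot 2 \cdot 6} - \frac{4854}{\left(-5 + 8\right) 2} = \frac{900}{10 + 14 \cdot 12} - \frac{4854}{3 \cdot 2} = \frac{900}{10 + 168} - \frac{4854}{6} = \frac{900}{178} - 809 = 900 \cdot \frac{1}{178} - 809 = \frac{450}{89} - 809 = - \frac{71551}{89}$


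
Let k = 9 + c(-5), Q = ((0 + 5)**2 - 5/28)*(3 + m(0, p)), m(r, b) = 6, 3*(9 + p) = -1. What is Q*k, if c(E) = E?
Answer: 6255/7 ≈ 893.57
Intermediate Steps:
p = -28/3 (p = -9 + (1/3)*(-1) = -9 - 1/3 = -28/3 ≈ -9.3333)
Q = 6255/28 (Q = ((0 + 5)**2 - 5/28)*(3 + 6) = (5**2 - 5*1/28)*9 = (25 - 5/28)*9 = (695/28)*9 = 6255/28 ≈ 223.39)
k = 4 (k = 9 - 5 = 4)
Q*k = (6255/28)*4 = 6255/7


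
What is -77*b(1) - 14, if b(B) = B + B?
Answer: -168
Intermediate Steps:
b(B) = 2*B
-77*b(1) - 14 = -154 - 14 = -168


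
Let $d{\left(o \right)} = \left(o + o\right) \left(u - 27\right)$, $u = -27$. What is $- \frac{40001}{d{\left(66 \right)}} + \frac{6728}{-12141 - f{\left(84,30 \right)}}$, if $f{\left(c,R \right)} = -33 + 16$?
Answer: $\frac{109253735}{21604968} \approx 5.0569$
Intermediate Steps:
$f{\left(c,R \right)} = -17$
$d{\left(o \right)} = - 108 o$ ($d{\left(o \right)} = \left(o + o\right) \left(-27 - 27\right) = 2 o \left(-54\right) = - 108 o$)
$- \frac{40001}{d{\left(66 \right)}} + \frac{6728}{-12141 - f{\left(84,30 \right)}} = - \frac{40001}{\left(-108\right) 66} + \frac{6728}{-12141 - -17} = - \frac{40001}{-7128} + \frac{6728}{-12141 + 17} = \left(-40001\right) \left(- \frac{1}{7128}\right) + \frac{6728}{-12124} = \frac{40001}{7128} + 6728 \left(- \frac{1}{12124}\right) = \frac{40001}{7128} - \frac{1682}{3031} = \frac{109253735}{21604968}$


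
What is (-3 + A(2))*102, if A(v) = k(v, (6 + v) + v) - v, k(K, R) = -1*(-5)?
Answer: 0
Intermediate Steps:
k(K, R) = 5
A(v) = 5 - v
(-3 + A(2))*102 = (-3 + (5 - 1*2))*102 = (-3 + (5 - 2))*102 = (-3 + 3)*102 = 0*102 = 0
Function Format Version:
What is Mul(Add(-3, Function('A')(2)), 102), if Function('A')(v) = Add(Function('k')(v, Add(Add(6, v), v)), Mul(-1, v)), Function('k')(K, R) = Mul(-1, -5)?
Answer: 0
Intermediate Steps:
Function('k')(K, R) = 5
Function('A')(v) = Add(5, Mul(-1, v))
Mul(Add(-3, Function('A')(2)), 102) = Mul(Add(-3, Add(5, Mul(-1, 2))), 102) = Mul(Add(-3, Add(5, -2)), 102) = Mul(Add(-3, 3), 102) = Mul(0, 102) = 0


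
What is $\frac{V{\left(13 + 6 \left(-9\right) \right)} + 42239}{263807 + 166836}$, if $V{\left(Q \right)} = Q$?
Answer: $\frac{42198}{430643} \approx 0.097988$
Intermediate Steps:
$\frac{V{\left(13 + 6 \left(-9\right) \right)} + 42239}{263807 + 166836} = \frac{\left(13 + 6 \left(-9\right)\right) + 42239}{263807 + 166836} = \frac{\left(13 - 54\right) + 42239}{430643} = \left(-41 + 42239\right) \frac{1}{430643} = 42198 \cdot \frac{1}{430643} = \frac{42198}{430643}$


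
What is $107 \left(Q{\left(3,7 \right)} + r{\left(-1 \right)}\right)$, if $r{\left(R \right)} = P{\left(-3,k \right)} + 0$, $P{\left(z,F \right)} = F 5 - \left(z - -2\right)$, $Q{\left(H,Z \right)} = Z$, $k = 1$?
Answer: $1391$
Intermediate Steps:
$P{\left(z,F \right)} = -2 - z + 5 F$ ($P{\left(z,F \right)} = 5 F - \left(z + 2\right) = 5 F - \left(2 + z\right) = -2 - z + 5 F$)
$r{\left(R \right)} = 6$ ($r{\left(R \right)} = \left(-2 - -3 + 5 \cdot 1\right) + 0 = \left(-2 + 3 + 5\right) + 0 = 6 + 0 = 6$)
$107 \left(Q{\left(3,7 \right)} + r{\left(-1 \right)}\right) = 107 \left(7 + 6\right) = 107 \cdot 13 = 1391$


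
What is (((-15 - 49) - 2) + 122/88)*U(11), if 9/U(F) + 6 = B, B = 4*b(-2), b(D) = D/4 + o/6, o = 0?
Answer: 25587/352 ≈ 72.690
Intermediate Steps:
b(D) = D/4 (b(D) = D/4 + 0/6 = D*(¼) + 0*(⅙) = D/4 + 0 = D/4)
B = -2 (B = 4*((¼)*(-2)) = 4*(-½) = -2)
U(F) = -9/8 (U(F) = 9/(-6 - 2) = 9/(-8) = 9*(-⅛) = -9/8)
(((-15 - 49) - 2) + 122/88)*U(11) = (((-15 - 49) - 2) + 122/88)*(-9/8) = ((-64 - 2) + 122*(1/88))*(-9/8) = (-66 + 61/44)*(-9/8) = -2843/44*(-9/8) = 25587/352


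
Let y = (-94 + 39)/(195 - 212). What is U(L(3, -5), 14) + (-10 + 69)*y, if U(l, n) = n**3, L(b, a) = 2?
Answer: 49893/17 ≈ 2934.9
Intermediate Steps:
y = 55/17 (y = -55/(-17) = -55*(-1/17) = 55/17 ≈ 3.2353)
U(L(3, -5), 14) + (-10 + 69)*y = 14**3 + (-10 + 69)*(55/17) = 2744 + 59*(55/17) = 2744 + 3245/17 = 49893/17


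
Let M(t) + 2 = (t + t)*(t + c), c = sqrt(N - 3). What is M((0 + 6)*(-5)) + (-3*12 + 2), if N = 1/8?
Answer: 1764 - 15*I*sqrt(46) ≈ 1764.0 - 101.73*I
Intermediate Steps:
N = 1/8 ≈ 0.12500
c = I*sqrt(46)/4 (c = sqrt(1/8 - 3) = sqrt(-23/8) = I*sqrt(46)/4 ≈ 1.6956*I)
M(t) = -2 + 2*t*(t + I*sqrt(46)/4) (M(t) = -2 + (t + t)*(t + I*sqrt(46)/4) = -2 + (2*t)*(t + I*sqrt(46)/4) = -2 + 2*t*(t + I*sqrt(46)/4))
M((0 + 6)*(-5)) + (-3*12 + 2) = (-2 + 2*((0 + 6)*(-5))**2 + I*((0 + 6)*(-5))*sqrt(46)/2) + (-3*12 + 2) = (-2 + 2*(6*(-5))**2 + I*(6*(-5))*sqrt(46)/2) + (-36 + 2) = (-2 + 2*(-30)**2 + (1/2)*I*(-30)*sqrt(46)) - 34 = (-2 + 2*900 - 15*I*sqrt(46)) - 34 = (-2 + 1800 - 15*I*sqrt(46)) - 34 = (1798 - 15*I*sqrt(46)) - 34 = 1764 - 15*I*sqrt(46)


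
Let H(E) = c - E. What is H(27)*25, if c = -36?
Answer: -1575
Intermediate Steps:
H(E) = -36 - E
H(27)*25 = (-36 - 1*27)*25 = (-36 - 27)*25 = -63*25 = -1575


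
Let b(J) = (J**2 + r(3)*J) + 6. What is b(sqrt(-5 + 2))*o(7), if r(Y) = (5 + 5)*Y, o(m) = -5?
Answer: -15 - 150*I*sqrt(3) ≈ -15.0 - 259.81*I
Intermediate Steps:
r(Y) = 10*Y
b(J) = 6 + J**2 + 30*J (b(J) = (J**2 + (10*3)*J) + 6 = (J**2 + 30*J) + 6 = 6 + J**2 + 30*J)
b(sqrt(-5 + 2))*o(7) = (6 + (sqrt(-5 + 2))**2 + 30*sqrt(-5 + 2))*(-5) = (6 + (sqrt(-3))**2 + 30*sqrt(-3))*(-5) = (6 + (I*sqrt(3))**2 + 30*(I*sqrt(3)))*(-5) = (6 - 3 + 30*I*sqrt(3))*(-5) = (3 + 30*I*sqrt(3))*(-5) = -15 - 150*I*sqrt(3)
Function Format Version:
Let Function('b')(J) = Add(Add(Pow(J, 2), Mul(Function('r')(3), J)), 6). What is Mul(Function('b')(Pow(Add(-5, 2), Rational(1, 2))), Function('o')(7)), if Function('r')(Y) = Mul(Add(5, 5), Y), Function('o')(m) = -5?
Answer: Add(-15, Mul(-150, I, Pow(3, Rational(1, 2)))) ≈ Add(-15.000, Mul(-259.81, I))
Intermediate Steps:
Function('r')(Y) = Mul(10, Y)
Function('b')(J) = Add(6, Pow(J, 2), Mul(30, J)) (Function('b')(J) = Add(Add(Pow(J, 2), Mul(Mul(10, 3), J)), 6) = Add(Add(Pow(J, 2), Mul(30, J)), 6) = Add(6, Pow(J, 2), Mul(30, J)))
Mul(Function('b')(Pow(Add(-5, 2), Rational(1, 2))), Function('o')(7)) = Mul(Add(6, Pow(Pow(Add(-5, 2), Rational(1, 2)), 2), Mul(30, Pow(Add(-5, 2), Rational(1, 2)))), -5) = Mul(Add(6, Pow(Pow(-3, Rational(1, 2)), 2), Mul(30, Pow(-3, Rational(1, 2)))), -5) = Mul(Add(6, Pow(Mul(I, Pow(3, Rational(1, 2))), 2), Mul(30, Mul(I, Pow(3, Rational(1, 2))))), -5) = Mul(Add(6, -3, Mul(30, I, Pow(3, Rational(1, 2)))), -5) = Mul(Add(3, Mul(30, I, Pow(3, Rational(1, 2)))), -5) = Add(-15, Mul(-150, I, Pow(3, Rational(1, 2))))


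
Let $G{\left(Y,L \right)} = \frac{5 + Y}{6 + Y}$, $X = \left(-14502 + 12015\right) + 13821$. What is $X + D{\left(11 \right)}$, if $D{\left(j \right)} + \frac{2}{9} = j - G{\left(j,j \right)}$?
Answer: $\frac{1735607}{153} \approx 11344.0$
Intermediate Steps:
$X = 11334$ ($X = -2487 + 13821 = 11334$)
$G{\left(Y,L \right)} = \frac{5 + Y}{6 + Y}$
$D{\left(j \right)} = - \frac{2}{9} + j - \frac{5 + j}{6 + j}$ ($D{\left(j \right)} = - \frac{2}{9} + \left(j - \frac{5 + j}{6 + j}\right) = - \frac{2}{9} + j - \frac{5 + j}{6 + j}$)
$X + D{\left(11 \right)} = 11334 + \frac{-57 + 9 \cdot 11^{2} + 43 \cdot 11}{9 \left(6 + 11\right)} = 11334 + \frac{-57 + 9 \cdot 121 + 473}{9 \cdot 17} = 11334 + \frac{1}{9} \cdot \frac{1}{17} \left(-57 + 1089 + 473\right) = 11334 + \frac{1}{9} \cdot \frac{1}{17} \cdot 1505 = 11334 + \frac{1505}{153} = \frac{1735607}{153}$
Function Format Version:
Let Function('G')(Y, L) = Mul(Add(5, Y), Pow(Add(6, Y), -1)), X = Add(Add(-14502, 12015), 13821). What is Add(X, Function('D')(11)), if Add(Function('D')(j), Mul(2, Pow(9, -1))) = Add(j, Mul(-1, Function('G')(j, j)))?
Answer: Rational(1735607, 153) ≈ 11344.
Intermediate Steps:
X = 11334 (X = Add(-2487, 13821) = 11334)
Function('G')(Y, L) = Mul(Pow(Add(6, Y), -1), Add(5, Y))
Function('D')(j) = Add(Rational(-2, 9), j, Mul(-1, Pow(Add(6, j), -1), Add(5, j))) (Function('D')(j) = Add(Rational(-2, 9), Add(j, Mul(-1, Mul(Pow(Add(6, j), -1), Add(5, j))))) = Add(Rational(-2, 9), Add(j, Mul(-1, Pow(Add(6, j), -1), Add(5, j)))) = Add(Rational(-2, 9), j, Mul(-1, Pow(Add(6, j), -1), Add(5, j))))
Add(X, Function('D')(11)) = Add(11334, Mul(Rational(1, 9), Pow(Add(6, 11), -1), Add(-57, Mul(9, Pow(11, 2)), Mul(43, 11)))) = Add(11334, Mul(Rational(1, 9), Pow(17, -1), Add(-57, Mul(9, 121), 473))) = Add(11334, Mul(Rational(1, 9), Rational(1, 17), Add(-57, 1089, 473))) = Add(11334, Mul(Rational(1, 9), Rational(1, 17), 1505)) = Add(11334, Rational(1505, 153)) = Rational(1735607, 153)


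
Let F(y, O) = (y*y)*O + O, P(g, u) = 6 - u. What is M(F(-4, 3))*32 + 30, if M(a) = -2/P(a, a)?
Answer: 1414/45 ≈ 31.422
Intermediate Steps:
F(y, O) = O + O*y**2 (F(y, O) = y**2*O + O = O*y**2 + O = O + O*y**2)
M(a) = -2/(6 - a)
M(F(-4, 3))*32 + 30 = (2/(-6 + 3*(1 + (-4)**2)))*32 + 30 = (2/(-6 + 3*(1 + 16)))*32 + 30 = (2/(-6 + 3*17))*32 + 30 = (2/(-6 + 51))*32 + 30 = (2/45)*32 + 30 = 64/45 + 30 = 1414/45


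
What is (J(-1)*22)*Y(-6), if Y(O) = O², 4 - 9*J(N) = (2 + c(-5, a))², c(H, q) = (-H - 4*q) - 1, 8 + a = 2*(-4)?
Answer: -430848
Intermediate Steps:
a = -16 (a = -8 + 2*(-4) = -8 - 8 = -16)
c(H, q) = -1 - H - 4*q
J(N) = -544 (J(N) = 4/9 - (2 + (-1 - 1*(-5) - 4*(-16)))²/9 = 4/9 - (2 + (-1 + 5 + 64))²/9 = 4/9 - (2 + 68)²/9 = 4/9 - ⅑*70² = 4/9 - ⅑*4900 = 4/9 - 4900/9 = -544)
(J(-1)*22)*Y(-6) = -544*22*(-6)² = -11968*36 = -430848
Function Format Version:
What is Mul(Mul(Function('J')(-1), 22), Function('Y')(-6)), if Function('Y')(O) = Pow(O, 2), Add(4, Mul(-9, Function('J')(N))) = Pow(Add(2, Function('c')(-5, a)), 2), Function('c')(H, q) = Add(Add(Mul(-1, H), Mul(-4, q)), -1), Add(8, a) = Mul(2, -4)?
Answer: -430848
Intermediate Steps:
a = -16 (a = Add(-8, Mul(2, -4)) = Add(-8, -8) = -16)
Function('c')(H, q) = Add(-1, Mul(-1, H), Mul(-4, q))
Function('J')(N) = -544 (Function('J')(N) = Add(Rational(4, 9), Mul(Rational(-1, 9), Pow(Add(2, Add(-1, Mul(-1, -5), Mul(-4, -16))), 2))) = Add(Rational(4, 9), Mul(Rational(-1, 9), Pow(Add(2, Add(-1, 5, 64)), 2))) = Add(Rational(4, 9), Mul(Rational(-1, 9), Pow(Add(2, 68), 2))) = Add(Rational(4, 9), Mul(Rational(-1, 9), Pow(70, 2))) = Add(Rational(4, 9), Mul(Rational(-1, 9), 4900)) = Add(Rational(4, 9), Rational(-4900, 9)) = -544)
Mul(Mul(Function('J')(-1), 22), Function('Y')(-6)) = Mul(Mul(-544, 22), Pow(-6, 2)) = Mul(-11968, 36) = -430848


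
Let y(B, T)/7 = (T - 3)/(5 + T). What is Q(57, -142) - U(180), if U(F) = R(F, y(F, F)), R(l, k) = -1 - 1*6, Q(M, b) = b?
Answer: -135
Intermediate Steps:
y(B, T) = 7*(-3 + T)/(5 + T) (y(B, T) = 7*((T - 3)/(5 + T)) = 7*((-3 + T)/(5 + T)) = 7*(-3 + T)/(5 + T))
R(l, k) = -7 (R(l, k) = -1 - 6 = -7)
U(F) = -7
Q(57, -142) - U(180) = -142 - 1*(-7) = -142 + 7 = -135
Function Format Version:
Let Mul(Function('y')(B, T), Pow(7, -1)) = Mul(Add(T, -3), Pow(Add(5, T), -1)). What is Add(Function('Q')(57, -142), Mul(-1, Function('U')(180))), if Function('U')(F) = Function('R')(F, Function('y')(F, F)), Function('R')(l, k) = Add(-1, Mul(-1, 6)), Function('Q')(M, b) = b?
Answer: -135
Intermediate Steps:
Function('y')(B, T) = Mul(7, Pow(Add(5, T), -1), Add(-3, T)) (Function('y')(B, T) = Mul(7, Mul(Add(T, -3), Pow(Add(5, T), -1))) = Mul(7, Mul(Add(-3, T), Pow(Add(5, T), -1))) = Mul(7, Mul(Pow(Add(5, T), -1), Add(-3, T))) = Mul(7, Pow(Add(5, T), -1), Add(-3, T)))
Function('R')(l, k) = -7 (Function('R')(l, k) = Add(-1, -6) = -7)
Function('U')(F) = -7
Add(Function('Q')(57, -142), Mul(-1, Function('U')(180))) = Add(-142, Mul(-1, -7)) = Add(-142, 7) = -135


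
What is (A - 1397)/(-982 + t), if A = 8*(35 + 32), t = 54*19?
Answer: -861/44 ≈ -19.568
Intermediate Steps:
t = 1026
A = 536 (A = 8*67 = 536)
(A - 1397)/(-982 + t) = (536 - 1397)/(-982 + 1026) = -861/44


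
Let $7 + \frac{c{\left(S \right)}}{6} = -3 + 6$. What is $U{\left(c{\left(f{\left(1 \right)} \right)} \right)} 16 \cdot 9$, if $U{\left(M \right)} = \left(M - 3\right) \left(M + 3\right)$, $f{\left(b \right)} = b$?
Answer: $81648$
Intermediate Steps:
$c{\left(S \right)} = -24$ ($c{\left(S \right)} = -42 + 6 \left(-3 + 6\right) = -42 + 6 \cdot 3 = -42 + 18 = -24$)
$U{\left(M \right)} = \left(-3 + M\right) \left(3 + M\right)$
$U{\left(c{\left(f{\left(1 \right)} \right)} \right)} 16 \cdot 9 = \left(-9 + \left(-24\right)^{2}\right) 16 \cdot 9 = \left(-9 + 576\right) 16 \cdot 9 = 567 \cdot 16 \cdot 9 = 9072 \cdot 9 = 81648$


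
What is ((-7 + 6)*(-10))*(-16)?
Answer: -160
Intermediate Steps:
((-7 + 6)*(-10))*(-16) = -1*(-10)*(-16) = 10*(-16) = -160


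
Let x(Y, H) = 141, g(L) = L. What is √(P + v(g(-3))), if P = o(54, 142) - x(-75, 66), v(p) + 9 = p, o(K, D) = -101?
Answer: I*√254 ≈ 15.937*I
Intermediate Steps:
v(p) = -9 + p
P = -242 (P = -101 - 1*141 = -101 - 141 = -242)
√(P + v(g(-3))) = √(-242 + (-9 - 3)) = √(-242 - 12) = √(-254) = I*√254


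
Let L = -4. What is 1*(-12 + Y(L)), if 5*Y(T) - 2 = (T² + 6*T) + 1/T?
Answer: -53/4 ≈ -13.250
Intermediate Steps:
Y(T) = ⅖ + 1/(5*T) + T²/5 + 6*T/5 (Y(T) = ⅖ + ((T² + 6*T) + 1/T)/5 = ⅖ + (1/T + T² + 6*T)/5 = ⅖ + (1/(5*T) + T²/5 + 6*T/5) = ⅖ + 1/(5*T) + T²/5 + 6*T/5)
1*(-12 + Y(L)) = 1*(-12 + (⅕)*(1 - 4*(2 + (-4)² + 6*(-4)))/(-4)) = 1*(-12 + (⅕)*(-¼)*(1 - 4*(2 + 16 - 24))) = 1*(-12 + (⅕)*(-¼)*(1 - 4*(-6))) = 1*(-12 + (⅕)*(-¼)*(1 + 24)) = 1*(-12 + (⅕)*(-¼)*25) = 1*(-12 - 5/4) = 1*(-53/4) = -53/4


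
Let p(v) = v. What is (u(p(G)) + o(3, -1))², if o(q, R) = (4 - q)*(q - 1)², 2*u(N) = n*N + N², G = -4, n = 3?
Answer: 36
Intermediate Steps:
u(N) = N²/2 + 3*N/2 (u(N) = (3*N + N²)/2 = (N² + 3*N)/2 = N²/2 + 3*N/2)
o(q, R) = (-1 + q)²*(4 - q) (o(q, R) = (4 - q)*(-1 + q)² = (-1 + q)²*(4 - q))
(u(p(G)) + o(3, -1))² = ((½)*(-4)*(3 - 4) + (-1 + 3)²*(4 - 1*3))² = ((½)*(-4)*(-1) + 2²*(4 - 3))² = (2 + 4*1)² = (2 + 4)² = 6² = 36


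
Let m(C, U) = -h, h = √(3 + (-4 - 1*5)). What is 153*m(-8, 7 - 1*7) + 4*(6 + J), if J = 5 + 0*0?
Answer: 44 - 153*I*√6 ≈ 44.0 - 374.77*I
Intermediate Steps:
h = I*√6 (h = √(3 + (-4 - 5)) = √(3 - 9) = √(-6) = I*√6 ≈ 2.4495*I)
m(C, U) = -I*√6
J = 5 (J = 5 + 0 = 5)
153*m(-8, 7 - 1*7) + 4*(6 + J) = 153*(-I*√6) + 4*(6 + 5) = -153*I*√6 + 4*11 = -153*I*√6 + 44 = 44 - 153*I*√6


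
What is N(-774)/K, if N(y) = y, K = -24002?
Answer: 387/12001 ≈ 0.032247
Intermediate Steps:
N(-774)/K = -774/(-24002) = -774*(-1/24002) = 387/12001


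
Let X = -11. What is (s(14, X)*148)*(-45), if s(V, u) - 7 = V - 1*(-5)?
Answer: -173160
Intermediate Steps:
s(V, u) = 12 + V (s(V, u) = 7 + (V - 1*(-5)) = 7 + (V + 5) = 7 + (5 + V) = 12 + V)
(s(14, X)*148)*(-45) = ((12 + 14)*148)*(-45) = (26*148)*(-45) = 3848*(-45) = -173160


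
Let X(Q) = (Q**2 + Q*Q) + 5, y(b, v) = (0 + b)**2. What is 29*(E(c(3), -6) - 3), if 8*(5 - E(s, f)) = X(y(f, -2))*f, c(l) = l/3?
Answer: 226171/4 ≈ 56543.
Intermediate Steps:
y(b, v) = b**2
c(l) = l/3 (c(l) = l*(1/3) = l/3)
X(Q) = 5 + 2*Q**2 (X(Q) = (Q**2 + Q**2) + 5 = 2*Q**2 + 5 = 5 + 2*Q**2)
E(s, f) = 5 - f*(5 + 2*f**4)/8 (E(s, f) = 5 - (5 + 2*(f**2)**2)*f/8 = 5 - (5 + 2*f**4)*f/8 = 5 - f*(5 + 2*f**4)/8)
29*(E(c(3), -6) - 3) = 29*((5 - 1/8*(-6)*(5 + 2*(-6)**4)) - 3) = 29*((5 - 1/8*(-6)*(5 + 2*1296)) - 3) = 29*((5 - 1/8*(-6)*(5 + 2592)) - 3) = 29*((5 - 1/8*(-6)*2597) - 3) = 29*((5 + 7791/4) - 3) = 29*(7811/4 - 3) = 29*(7799/4) = 226171/4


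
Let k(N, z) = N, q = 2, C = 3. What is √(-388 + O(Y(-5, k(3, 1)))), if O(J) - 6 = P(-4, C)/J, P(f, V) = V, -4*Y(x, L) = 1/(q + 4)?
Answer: I*√454 ≈ 21.307*I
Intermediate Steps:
Y(x, L) = -1/24 (Y(x, L) = -1/(4*(2 + 4)) = -¼/6 = -¼*⅙ = -1/24)
O(J) = 6 + 3/J
√(-388 + O(Y(-5, k(3, 1)))) = √(-388 + (6 + 3/(-1/24))) = √(-388 + (6 + 3*(-24))) = √(-388 + (6 - 72)) = √(-388 - 66) = √(-454) = I*√454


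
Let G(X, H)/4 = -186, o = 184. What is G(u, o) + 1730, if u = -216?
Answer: 986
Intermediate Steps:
G(X, H) = -744 (G(X, H) = 4*(-186) = -744)
G(u, o) + 1730 = -744 + 1730 = 986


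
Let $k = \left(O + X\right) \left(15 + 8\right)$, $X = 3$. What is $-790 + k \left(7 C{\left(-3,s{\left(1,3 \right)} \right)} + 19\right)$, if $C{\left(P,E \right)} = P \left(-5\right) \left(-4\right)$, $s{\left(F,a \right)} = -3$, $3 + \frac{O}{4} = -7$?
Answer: $340461$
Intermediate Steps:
$O = -40$ ($O = -12 + 4 \left(-7\right) = -12 - 28 = -40$)
$C{\left(P,E \right)} = 20 P$ ($C{\left(P,E \right)} = - 5 P \left(-4\right) = 20 P$)
$k = -851$ ($k = \left(-40 + 3\right) \left(15 + 8\right) = \left(-37\right) 23 = -851$)
$-790 + k \left(7 C{\left(-3,s{\left(1,3 \right)} \right)} + 19\right) = -790 - 851 \left(7 \cdot 20 \left(-3\right) + 19\right) = -790 - 851 \left(7 \left(-60\right) + 19\right) = -790 - 851 \left(-420 + 19\right) = -790 - -341251 = -790 + 341251 = 340461$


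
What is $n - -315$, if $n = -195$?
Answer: $120$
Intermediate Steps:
$n - -315 = -195 - -315 = -195 + 315 = 120$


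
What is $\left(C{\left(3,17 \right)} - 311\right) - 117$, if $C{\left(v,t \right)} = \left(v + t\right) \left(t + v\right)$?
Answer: $-28$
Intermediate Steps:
$C{\left(v,t \right)} = \left(t + v\right)^{2}$ ($C{\left(v,t \right)} = \left(t + v\right) \left(t + v\right) = \left(t + v\right)^{2}$)
$\left(C{\left(3,17 \right)} - 311\right) - 117 = \left(\left(17 + 3\right)^{2} - 311\right) - 117 = \left(20^{2} - 311\right) - 117 = \left(400 - 311\right) - 117 = 89 - 117 = -28$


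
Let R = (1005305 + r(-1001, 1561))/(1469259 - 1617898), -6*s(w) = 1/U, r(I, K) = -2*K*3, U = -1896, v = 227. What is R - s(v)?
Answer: -11329950703/1690917264 ≈ -6.7005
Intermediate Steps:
r(I, K) = -6*K
s(w) = 1/11376 (s(w) = -⅙/(-1896) = -⅙*(-1/1896) = 1/11376)
R = -995939/148639 (R = (1005305 - 6*1561)/(1469259 - 1617898) = (1005305 - 9366)/(-148639) = 995939*(-1/148639) = -995939/148639 ≈ -6.7004)
R - s(v) = -995939/148639 - 1*1/11376 = -995939/148639 - 1/11376 = -11329950703/1690917264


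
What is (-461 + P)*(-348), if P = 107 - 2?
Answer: 123888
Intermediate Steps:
P = 105
(-461 + P)*(-348) = (-461 + 105)*(-348) = -356*(-348) = 123888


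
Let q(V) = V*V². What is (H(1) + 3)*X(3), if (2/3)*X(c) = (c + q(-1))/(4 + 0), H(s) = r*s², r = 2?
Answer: 15/4 ≈ 3.7500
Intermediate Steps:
q(V) = V³
H(s) = 2*s²
X(c) = -3/8 + 3*c/8 (X(c) = 3*((c + (-1)³)/(4 + 0))/2 = 3*((c - 1)/4)/2 = 3*((-1 + c)*(¼))/2 = 3*(-¼ + c/4)/2 = -3/8 + 3*c/8)
(H(1) + 3)*X(3) = (2*1² + 3)*(-3/8 + (3/8)*3) = (2*1 + 3)*(-3/8 + 9/8) = (2 + 3)*(¾) = 5*(¾) = 15/4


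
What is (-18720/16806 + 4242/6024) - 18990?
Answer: -53404906133/2812204 ≈ -18990.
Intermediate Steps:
(-18720/16806 + 4242/6024) - 18990 = (-18720*1/16806 + 4242*(1/6024)) - 18990 = (-3120/2801 + 707/1004) - 18990 = -1152173/2812204 - 18990 = -53404906133/2812204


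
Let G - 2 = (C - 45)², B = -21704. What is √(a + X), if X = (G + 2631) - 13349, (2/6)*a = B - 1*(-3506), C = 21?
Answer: I*√64734 ≈ 254.43*I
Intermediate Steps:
G = 578 (G = 2 + (21 - 45)² = 2 + (-24)² = 2 + 576 = 578)
a = -54594 (a = 3*(-21704 - 1*(-3506)) = 3*(-21704 + 3506) = 3*(-18198) = -54594)
X = -10140 (X = (578 + 2631) - 13349 = 3209 - 13349 = -10140)
√(a + X) = √(-54594 - 10140) = √(-64734) = I*√64734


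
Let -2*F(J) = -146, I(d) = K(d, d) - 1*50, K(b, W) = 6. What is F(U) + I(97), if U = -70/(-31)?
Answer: 29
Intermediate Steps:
U = 70/31 (U = -70*(-1/31) = 70/31 ≈ 2.2581)
I(d) = -44 (I(d) = 6 - 1*50 = 6 - 50 = -44)
F(J) = 73 (F(J) = -1/2*(-146) = 73)
F(U) + I(97) = 73 - 44 = 29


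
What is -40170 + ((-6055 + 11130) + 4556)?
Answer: -30539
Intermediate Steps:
-40170 + ((-6055 + 11130) + 4556) = -40170 + (5075 + 4556) = -40170 + 9631 = -30539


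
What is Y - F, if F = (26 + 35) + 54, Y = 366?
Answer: 251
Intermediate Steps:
F = 115 (F = 61 + 54 = 115)
Y - F = 366 - 1*115 = 366 - 115 = 251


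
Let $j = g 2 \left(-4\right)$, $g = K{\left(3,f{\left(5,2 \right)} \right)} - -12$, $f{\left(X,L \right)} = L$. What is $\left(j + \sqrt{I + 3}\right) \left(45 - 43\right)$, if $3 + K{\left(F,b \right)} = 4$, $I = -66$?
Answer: $-208 + 6 i \sqrt{7} \approx -208.0 + 15.875 i$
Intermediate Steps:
$K{\left(F,b \right)} = 1$ ($K{\left(F,b \right)} = -3 + 4 = 1$)
$g = 13$ ($g = 1 - -12 = 1 + 12 = 13$)
$j = -104$ ($j = 13 \cdot 2 \left(-4\right) = 26 \left(-4\right) = -104$)
$\left(j + \sqrt{I + 3}\right) \left(45 - 43\right) = \left(-104 + \sqrt{-66 + 3}\right) \left(45 - 43\right) = \left(-104 + \sqrt{-63}\right) \left(45 - 43\right) = \left(-104 + 3 i \sqrt{7}\right) 2 = -208 + 6 i \sqrt{7}$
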